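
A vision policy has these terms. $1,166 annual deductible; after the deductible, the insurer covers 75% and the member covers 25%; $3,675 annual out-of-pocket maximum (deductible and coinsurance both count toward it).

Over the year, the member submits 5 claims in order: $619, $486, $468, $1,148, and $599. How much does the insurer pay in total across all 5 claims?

Bill 1, $619: all of it applies to the deductible. Cost to member: $619. OOP to date $619. Plan pays $619 − $619 = $0.
Bill 2, $486: all of it applies to the deductible. Cost to member: $486. OOP to date $1,105. Insurer: $486 − $486 = $0.
Bill 3, $468: deductible takes $61, $407 remains; 25% of $407 = $101.75. Cost to member: $162.75. OOP to date $1,267.75. Plan pays $468 − $162.75 = $305.25.
Bill 4, $1,148: deductible already satisfied, so member's share is 25% × $1,148 = $287. Member pays $287; OOP now $1,554.75. Insurer: $1,148 − $287 = $861.
Bill 5, $599: deductible met; 25% of $599 = $149.75. Member pays $149.75; OOP now $1,704.50. Plan pays $599 − $149.75 = $449.25.
Insurer total: $0 + $0 + $305.25 + $861 + $449.25 = $1,615.50.

$1,615.50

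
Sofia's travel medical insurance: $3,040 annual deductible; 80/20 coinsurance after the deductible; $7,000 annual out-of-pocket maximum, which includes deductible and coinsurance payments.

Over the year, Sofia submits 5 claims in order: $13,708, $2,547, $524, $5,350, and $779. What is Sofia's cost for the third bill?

$104.80

Claim 1 ($13,708): $3,040 to deductible, leaving $10,668; 20% of $10,668 = $2,133.60. Traveler owes $5,173.60 (running OOP $5,173.60).
Claim 2 ($2,547): deductible already satisfied, so traveler's share is 20% × $2,547 = $509.40. Cost to traveler: $509.40. OOP to date $5,683.
Claim 3 ($524): deductible met; 20% of $524 = $104.80. Cost to traveler: $104.80. OOP to date $5,787.80.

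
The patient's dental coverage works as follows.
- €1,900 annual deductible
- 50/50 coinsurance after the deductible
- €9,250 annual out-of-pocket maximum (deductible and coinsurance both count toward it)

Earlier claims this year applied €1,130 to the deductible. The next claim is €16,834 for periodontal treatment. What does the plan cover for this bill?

Remaining deductible: €1,900 − €1,130 = €770.
After the €770 deductible portion, €16,834 − €770 = €16,064 is subject to coinsurance.
Coinsurance: €16,064 × 50% = €8,032.
So the patient owes €770 + €8,032 = €8,802 before any cap.
Adding €8,802 to the €1,130 already spent would give €9,932, which exceeds the €9,250 cap; the patient pays just €9,250 − €1,130 = €8,120.
The plan picks up €16,834 − €8,120 = €8,714.

€8,714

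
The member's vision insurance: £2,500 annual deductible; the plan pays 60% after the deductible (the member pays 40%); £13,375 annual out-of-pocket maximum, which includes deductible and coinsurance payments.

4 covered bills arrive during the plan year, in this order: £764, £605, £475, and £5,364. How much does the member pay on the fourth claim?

£2,539.20

Bill 1, £764: entire amount goes to the deductible. Cost to member: £764. OOP to date £764.
Bill 2, £605: entire amount goes to the deductible. Member owes £605 (running OOP £1,369).
Bill 3, £475: entire amount goes to the deductible. Member owes £475 (running OOP £1,844).
Bill 4, £5,364: deductible takes £656, £4,708 remains; member's 40% is £1,883.20. Member owes £2,539.20 (running OOP £4,383.20).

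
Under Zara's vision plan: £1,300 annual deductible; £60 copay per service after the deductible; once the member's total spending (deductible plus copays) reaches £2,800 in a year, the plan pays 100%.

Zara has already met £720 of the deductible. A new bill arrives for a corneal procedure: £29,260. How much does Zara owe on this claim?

£640

Remaining deductible: £1,300 − £720 = £580.
The remaining £28,680 (= £29,260 − £580) moves to the copay.
Copay on this service: £60.
That puts the member's cost at £580 + £60 = £640 before any cap.
Year-to-date out-of-pocket becomes £720 + £640 = £1,360, still under the £2,800 maximum, so no cap applies.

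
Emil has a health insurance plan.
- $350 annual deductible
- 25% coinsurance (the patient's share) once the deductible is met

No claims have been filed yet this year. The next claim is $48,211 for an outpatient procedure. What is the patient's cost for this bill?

Deductible not yet touched, so the first $350 of the bill goes to the deductible.
That leaves $48,211 − $350 = $47,861 for coinsurance.
Patient's 25% share of $47,861 is $11,965.25.
So the patient owes $350 + $11,965.25 = $12,315.25.

$12,315.25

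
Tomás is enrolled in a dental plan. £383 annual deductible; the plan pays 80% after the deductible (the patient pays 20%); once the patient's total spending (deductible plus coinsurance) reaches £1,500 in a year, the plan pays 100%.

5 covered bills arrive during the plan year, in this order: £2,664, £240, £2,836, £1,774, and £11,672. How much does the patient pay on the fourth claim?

£45.60

Claim 1 (£2,664): £383 finishes the deductible; £2,281 goes to coinsurance; patient's 20% is £456.20. Patient owes £839.20 (running OOP £839.20).
Claim 2 (£240): deductible already satisfied, so patient's share is 20% × £240 = £48. Cost to patient: £48. OOP to date £887.20.
Claim 3 (£2,836): deductible already satisfied, so patient's share is 20% × £2,836 = £567.20. Patient pays £567.20; OOP now £1,454.40.
Claim 4 (£1,774): 20% coinsurance on £1,774 = £354.80. OOP would hit £1,809.20 > £1,500, so the cap limits the patient to £1,500 − £1,454.40 = £45.60.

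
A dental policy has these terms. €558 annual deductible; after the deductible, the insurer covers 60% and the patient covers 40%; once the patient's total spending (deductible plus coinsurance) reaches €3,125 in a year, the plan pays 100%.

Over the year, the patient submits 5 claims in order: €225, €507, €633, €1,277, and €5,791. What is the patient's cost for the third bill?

Claim 1 (€225): entire amount goes to the deductible. Patient pays €225; OOP now €225.
Claim 2 (€507): deductible takes €333, €174 remains; 40% of €174 = €69.60. Cost to patient: €402.60. OOP to date €627.60.
Claim 3 (€633): deductible met; 40% of €633 = €253.20. Patient pays €253.20; OOP now €880.80.

€253.20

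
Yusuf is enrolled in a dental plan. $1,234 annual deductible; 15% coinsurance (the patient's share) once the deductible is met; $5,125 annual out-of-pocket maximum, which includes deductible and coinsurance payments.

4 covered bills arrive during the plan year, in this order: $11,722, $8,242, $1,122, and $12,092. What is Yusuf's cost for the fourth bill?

$913.20

#1 ($11,722): deductible takes $1,234, $10,488 remains; coinsurance $10,488 × 15% = $1,573.20. Cost to patient: $2,807.20. OOP to date $2,807.20.
#2 ($8,242): deductible met; 15% of $8,242 = $1,236.30. Patient owes $1,236.30 (running OOP $4,043.50).
#3 ($1,122): deductible already satisfied, so patient's share is 15% × $1,122 = $168.30. Patient owes $168.30 (running OOP $4,211.80).
#4 ($12,092): deductible met; 15% of $12,092 = $1,813.80. Adding that to $4,211.80 gives $6,025.60, past the $5,125 cap; patient pays only $5,125 − $4,211.80 = $913.20.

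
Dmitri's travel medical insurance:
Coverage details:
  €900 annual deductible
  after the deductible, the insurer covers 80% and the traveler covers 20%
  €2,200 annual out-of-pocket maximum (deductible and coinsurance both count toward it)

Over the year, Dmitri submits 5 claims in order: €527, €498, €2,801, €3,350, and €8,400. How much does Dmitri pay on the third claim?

#1 (€527): fully absorbed by the deductible. Traveler owes €527 (running OOP €527).
#2 (€498): €373 finishes the deductible; €125 goes to coinsurance; 20% of €125 = €25. Traveler pays €398; OOP now €925.
#3 (€2,801): deductible already satisfied, so traveler's share is 20% × €2,801 = €560.20. Traveler owes €560.20 (running OOP €1,485.20).

€560.20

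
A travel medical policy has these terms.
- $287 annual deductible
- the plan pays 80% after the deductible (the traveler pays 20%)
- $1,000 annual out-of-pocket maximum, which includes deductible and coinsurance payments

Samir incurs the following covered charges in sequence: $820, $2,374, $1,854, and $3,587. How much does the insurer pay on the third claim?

#1 ($820): $287 to deductible, leaving $533; traveler's 20% is $106.60. Traveler owes $393.60 (running OOP $393.60). Plan pays $820 − $393.60 = $426.40.
#2 ($2,374): deductible already satisfied, so traveler's share is 20% × $2,374 = $474.80. Cost to traveler: $474.80. OOP to date $868.40. Insurer: $2,374 − $474.80 = $1,899.20.
#3 ($1,854): deductible met; 20% of $1,854 = $370.80. OOP would hit $1,239.20 > $1,000, so the cap limits the traveler to $1,000 − $868.40 = $131.60. Plan pays $1,854 − $131.60 = $1,722.40.

$1,722.40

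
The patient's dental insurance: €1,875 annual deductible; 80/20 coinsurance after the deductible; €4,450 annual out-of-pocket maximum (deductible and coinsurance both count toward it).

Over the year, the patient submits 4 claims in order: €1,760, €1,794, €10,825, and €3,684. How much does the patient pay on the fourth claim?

€74.20

Claim 1 (€1,760): entire amount goes to the deductible. Patient pays €1,760; OOP now €1,760.
Claim 2 (€1,794): €115 to deductible, leaving €1,679; 20% of €1,679 = €335.80. Patient owes €450.80 (running OOP €2,210.80).
Claim 3 (€10,825): deductible already satisfied, so patient's share is 20% × €10,825 = €2,165. Patient pays €2,165; OOP now €4,375.80.
Claim 4 (€3,684): deductible met; 20% of €3,684 = €736.80. OOP would hit €5,112.60 > €4,450, so the cap limits the patient to €4,450 − €4,375.80 = €74.20.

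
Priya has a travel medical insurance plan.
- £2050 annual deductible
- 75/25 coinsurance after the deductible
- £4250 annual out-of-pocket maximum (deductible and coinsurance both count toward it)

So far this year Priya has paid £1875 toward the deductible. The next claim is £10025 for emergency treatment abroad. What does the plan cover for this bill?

Remaining deductible: £2050 − £1875 = £175.
The remaining £9850 (= £10025 − £175) moves to coinsurance.
Traveler's 25% share of £9850 is £2462.50.
So the traveler owes £175 + £2462.50 = £2637.50 before any cap.
Adding £2637.50 to the £1875 already spent would give £4512.50, which exceeds the £4250 cap; the traveler pays just £4250 − £1875 = £2375.
The plan picks up £10025 − £2375 = £7650.

£7650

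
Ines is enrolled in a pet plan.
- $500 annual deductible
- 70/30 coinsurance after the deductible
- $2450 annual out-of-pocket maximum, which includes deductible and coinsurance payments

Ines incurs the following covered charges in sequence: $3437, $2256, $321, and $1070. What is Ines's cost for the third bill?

$96.30

Claim 1 — $3437: deductible takes $500, $2937 remains; owner's 30% is $881.10. Owner owes $1381.10 (running OOP $1381.10).
Claim 2 — $2256: 30% coinsurance on $2256 = $676.80. Owner owes $676.80 (running OOP $2057.90).
Claim 3 — $321: 30% coinsurance on $321 = $96.30. Owner pays $96.30; OOP now $2154.20.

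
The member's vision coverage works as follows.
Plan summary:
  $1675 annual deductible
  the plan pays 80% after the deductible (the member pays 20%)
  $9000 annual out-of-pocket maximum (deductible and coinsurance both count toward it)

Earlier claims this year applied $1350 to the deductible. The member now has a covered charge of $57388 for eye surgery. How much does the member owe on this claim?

Remaining deductible: $1675 − $1350 = $325.
The remaining $57063 (= $57388 − $325) moves to coinsurance.
Member's 20% share of $57063 is $11412.60.
Member responsibility before any cap: $325 + $11412.60 = $11737.60.
That would bring total out-of-pocket to $13087.60, past the $9000 cap. The member is capped at $9000 − $1350 = $7650 on this claim.

$7650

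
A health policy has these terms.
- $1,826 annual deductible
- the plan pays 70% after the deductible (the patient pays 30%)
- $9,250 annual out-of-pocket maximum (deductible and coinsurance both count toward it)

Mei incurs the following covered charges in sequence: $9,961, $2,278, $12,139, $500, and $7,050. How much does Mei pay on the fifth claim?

Claim 1 ($9,961): $1,826 finishes the deductible; $8,135 goes to coinsurance; 30% of $8,135 = $2,440.50. Patient pays $4,266.50; OOP now $4,266.50.
Claim 2 ($2,278): 30% coinsurance on $2,278 = $683.40. Patient pays $683.40; OOP now $4,949.90.
Claim 3 ($12,139): 30% coinsurance on $12,139 = $3,641.70. Cost to patient: $3,641.70. OOP to date $8,591.60.
Claim 4 ($500): deductible already satisfied, so patient's share is 30% × $500 = $150. Cost to patient: $150. OOP to date $8,741.60.
Claim 5 ($7,050): deductible already satisfied, so patient's share is 30% × $7,050 = $2,115. OOP would hit $10,856.60 > $9,250, so the cap limits the patient to $9,250 − $8,741.60 = $508.40.

$508.40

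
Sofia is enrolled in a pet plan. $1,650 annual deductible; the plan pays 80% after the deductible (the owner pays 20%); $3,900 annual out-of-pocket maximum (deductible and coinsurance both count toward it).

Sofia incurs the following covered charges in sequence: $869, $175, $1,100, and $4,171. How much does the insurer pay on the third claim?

Claim 1 ($869): all of it applies to the deductible. Owner pays $869; OOP now $869. Insurer: $869 − $869 = $0.
Claim 2 ($175): fully absorbed by the deductible. Owner pays $175; OOP now $1,044. Insurer: $175 − $175 = $0.
Claim 3 ($1,100): $606 to deductible, leaving $494; owner's 20% is $98.80. Owner owes $704.80 (running OOP $1,748.80). Plan pays $1,100 − $704.80 = $395.20.

$395.20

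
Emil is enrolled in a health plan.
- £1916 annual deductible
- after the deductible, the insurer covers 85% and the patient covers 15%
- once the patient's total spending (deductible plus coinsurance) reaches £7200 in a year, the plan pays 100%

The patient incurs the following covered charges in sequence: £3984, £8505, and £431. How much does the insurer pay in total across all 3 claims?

Claim 1 (£3984): deductible takes £1916, £2068 remains; patient's 15% is £310.20. Cost to patient: £2226.20. OOP to date £2226.20. Insurer: £3984 − £2226.20 = £1757.80.
Claim 2 (£8505): 15% coinsurance on £8505 = £1275.75. Patient pays £1275.75; OOP now £3501.95. Plan pays £8505 − £1275.75 = £7229.25.
Claim 3 (£431): 15% coinsurance on £431 = £64.65. Patient owes £64.65 (running OOP £3566.60). Insurer: £431 − £64.65 = £366.35.
Insurer total: £1757.80 + £7229.25 + £366.35 = £9353.40.

£9353.40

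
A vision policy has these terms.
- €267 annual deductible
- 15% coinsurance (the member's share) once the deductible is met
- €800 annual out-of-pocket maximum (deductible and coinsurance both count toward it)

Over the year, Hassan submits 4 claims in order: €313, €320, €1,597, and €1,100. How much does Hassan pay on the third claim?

Claim 1 — €313: deductible takes €267, €46 remains; coinsurance €46 × 15% = €6.90. Member pays €273.90; OOP now €273.90.
Claim 2 — €320: deductible met; 15% of €320 = €48. Member pays €48; OOP now €321.90.
Claim 3 — €1,597: 15% coinsurance on €1,597 = €239.55. Member pays €239.55; OOP now €561.45.

€239.55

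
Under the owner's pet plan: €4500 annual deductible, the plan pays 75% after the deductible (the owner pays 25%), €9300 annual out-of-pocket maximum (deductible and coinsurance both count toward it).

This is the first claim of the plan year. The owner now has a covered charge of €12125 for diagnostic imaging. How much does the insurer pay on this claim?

€5718.75

Deductible not yet touched, so the first €4500 of the bill goes to the deductible.
After the €4500 deductible portion, €12125 − €4500 = €7625 is subject to coinsurance.
25% of €7625 = €1906.25 falls to the owner.
Owner responsibility before any cap: €4500 + €1906.25 = €6406.25.
Year-to-date out-of-pocket becomes €0 + €6406.25 = €6406.25, still under the €9300 maximum, so no cap applies.
The plan picks up €12125 − €6406.25 = €5718.75.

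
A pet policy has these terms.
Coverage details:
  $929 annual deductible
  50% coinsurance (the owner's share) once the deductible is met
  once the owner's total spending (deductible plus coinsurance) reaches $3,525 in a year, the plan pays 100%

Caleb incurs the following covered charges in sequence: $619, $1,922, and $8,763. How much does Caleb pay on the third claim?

$1,790

Claim 1 ($619): all of it applies to the deductible. Owner pays $619; OOP now $619.
Claim 2 ($1,922): deductible takes $310, $1,612 remains; owner's 50% is $806. Owner pays $1,116; OOP now $1,735.
Claim 3 ($8,763): deductible already satisfied, so owner's share is 50% × $8,763 = $4,381.50. Adding that to $1,735 gives $6,116.50, past the $3,525 cap; owner pays only $3,525 − $1,735 = $1,790.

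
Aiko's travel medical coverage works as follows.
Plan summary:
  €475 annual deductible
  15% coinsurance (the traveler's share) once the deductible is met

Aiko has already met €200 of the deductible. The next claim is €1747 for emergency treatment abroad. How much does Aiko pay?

€495.80

€200 of the €475 deductible is already met, leaving €275.
The remaining €1472 (= €1747 − €275) moves to coinsurance.
Traveler's 15% share of €1472 is €220.80.
That puts the traveler's cost at €275 + €220.80 = €495.80.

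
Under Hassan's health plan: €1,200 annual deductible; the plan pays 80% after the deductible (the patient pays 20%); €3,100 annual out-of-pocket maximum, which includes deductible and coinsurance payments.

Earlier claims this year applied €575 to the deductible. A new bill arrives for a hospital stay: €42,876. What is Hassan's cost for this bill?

Deductible still to meet: €1,200 − €575 = €625.
After the €625 deductible portion, €42,876 − €625 = €42,251 is subject to coinsurance.
Coinsurance: €42,251 × 20% = €8,450.20.
Patient responsibility before any cap: €625 + €8,450.20 = €9,075.20.
That would bring total out-of-pocket to €9,650.20, past the €3,100 cap. The patient is capped at €3,100 − €575 = €2,525 on this claim.

€2,525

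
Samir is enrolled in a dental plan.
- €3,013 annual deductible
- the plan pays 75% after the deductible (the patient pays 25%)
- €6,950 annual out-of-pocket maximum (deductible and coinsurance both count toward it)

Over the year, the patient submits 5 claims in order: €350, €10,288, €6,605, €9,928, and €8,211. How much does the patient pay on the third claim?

Claim 1 — €350: fully absorbed by the deductible. Patient pays €350; OOP now €350.
Claim 2 — €10,288: deductible takes €2,663, €7,625 remains; coinsurance €7,625 × 25% = €1,906.25. Patient pays €4,569.25; OOP now €4,919.25.
Claim 3 — €6,605: deductible met; 25% of €6,605 = €1,651.25. Cost to patient: €1,651.25. OOP to date €6,570.50.

€1,651.25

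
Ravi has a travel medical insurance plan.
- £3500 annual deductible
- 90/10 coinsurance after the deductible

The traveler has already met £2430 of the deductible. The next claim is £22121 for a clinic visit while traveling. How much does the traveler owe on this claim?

£3175.10

£2430 of the £3500 deductible is already met, leaving £1070.
The remaining £21051 (= £22121 − £1070) moves to coinsurance.
Coinsurance: £21051 × 10% = £2105.10.
So the traveler owes £1070 + £2105.10 = £3175.10.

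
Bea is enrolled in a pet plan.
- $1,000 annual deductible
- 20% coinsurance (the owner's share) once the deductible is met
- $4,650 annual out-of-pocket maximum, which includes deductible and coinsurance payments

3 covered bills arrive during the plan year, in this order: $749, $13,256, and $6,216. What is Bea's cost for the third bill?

Bill 1, $749: all of it applies to the deductible. Owner owes $749 (running OOP $749).
Bill 2, $13,256: deductible takes $251, $13,005 remains; owner's 20% is $2,601. Owner pays $2,852; OOP now $3,601.
Bill 3, $6,216: 20% coinsurance on $6,216 = $1,243.20. That would push OOP to $4,844.20, over the $4,650 cap, so owner pays $4,650 − $3,601 = $1,049.

$1,049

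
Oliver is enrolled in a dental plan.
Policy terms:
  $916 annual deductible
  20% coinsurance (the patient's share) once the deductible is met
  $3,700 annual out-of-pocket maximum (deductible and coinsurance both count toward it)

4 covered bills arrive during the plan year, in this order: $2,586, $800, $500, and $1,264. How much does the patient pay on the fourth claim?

Claim 1 — $2,586: $916 to deductible, leaving $1,670; coinsurance $1,670 × 20% = $334. Patient owes $1,250 (running OOP $1,250).
Claim 2 — $800: 20% coinsurance on $800 = $160. Patient owes $160 (running OOP $1,410).
Claim 3 — $500: 20% coinsurance on $500 = $100. Patient owes $100 (running OOP $1,510).
Claim 4 — $1,264: deductible met; 20% of $1,264 = $252.80. Patient pays $252.80; OOP now $1,762.80.

$252.80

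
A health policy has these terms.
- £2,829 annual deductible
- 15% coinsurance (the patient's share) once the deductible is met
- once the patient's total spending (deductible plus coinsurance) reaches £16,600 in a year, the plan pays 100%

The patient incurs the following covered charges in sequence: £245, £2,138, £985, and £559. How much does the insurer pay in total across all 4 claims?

£933.30

Claim 1 — £245: all of it applies to the deductible. Patient pays £245; OOP now £245. Insurer: £245 − £245 = £0.
Claim 2 — £2,138: all of it applies to the deductible. Cost to patient: £2,138. OOP to date £2,383. Insurer: £2,138 − £2,138 = £0.
Claim 3 — £985: £446 finishes the deductible; £539 goes to coinsurance; coinsurance £539 × 15% = £80.85. Patient pays £526.85; OOP now £2,909.85. Plan pays £985 − £526.85 = £458.15.
Claim 4 — £559: 15% coinsurance on £559 = £83.85. Patient pays £83.85; OOP now £2,993.70. Plan pays £559 − £83.85 = £475.15.
Insurer total = bills − patient's total = £3,927 − £2,993.70 = £933.30.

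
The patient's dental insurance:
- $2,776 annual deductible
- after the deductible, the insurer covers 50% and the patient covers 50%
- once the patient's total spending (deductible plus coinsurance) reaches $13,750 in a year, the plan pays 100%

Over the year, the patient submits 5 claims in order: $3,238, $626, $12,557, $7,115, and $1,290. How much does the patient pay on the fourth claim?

Claim 1 ($3,238): $2,776 finishes the deductible; $462 goes to coinsurance; 50% of $462 = $231. Cost to patient: $3,007. OOP to date $3,007.
Claim 2 ($626): deductible met; 50% of $626 = $313. Patient owes $313 (running OOP $3,320).
Claim 3 ($12,557): 50% coinsurance on $12,557 = $6,278.50. Patient pays $6,278.50; OOP now $9,598.50.
Claim 4 ($7,115): 50% coinsurance on $7,115 = $3,557.50. Cost to patient: $3,557.50. OOP to date $13,156.

$3,557.50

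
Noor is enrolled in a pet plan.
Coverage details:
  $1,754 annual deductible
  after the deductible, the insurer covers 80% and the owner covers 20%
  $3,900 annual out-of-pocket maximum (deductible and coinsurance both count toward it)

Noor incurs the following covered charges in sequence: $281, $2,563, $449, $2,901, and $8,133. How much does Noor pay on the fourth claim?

$580.20

Claim 1 ($281): all of it applies to the deductible. Owner pays $281; OOP now $281.
Claim 2 ($2,563): $1,473 finishes the deductible; $1,090 goes to coinsurance; coinsurance $1,090 × 20% = $218. Owner owes $1,691 (running OOP $1,972).
Claim 3 ($449): 20% coinsurance on $449 = $89.80. Owner pays $89.80; OOP now $2,061.80.
Claim 4 ($2,901): deductible met; 20% of $2,901 = $580.20. Owner pays $580.20; OOP now $2,642.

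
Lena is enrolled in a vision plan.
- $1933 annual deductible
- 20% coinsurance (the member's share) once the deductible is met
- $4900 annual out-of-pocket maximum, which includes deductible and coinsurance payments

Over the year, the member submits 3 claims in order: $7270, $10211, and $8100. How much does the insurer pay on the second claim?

$8311.40

Claim 1 — $7270: deductible takes $1933, $5337 remains; member's 20% is $1067.40. Member pays $3000.40; OOP now $3000.40. Insurer: $7270 − $3000.40 = $4269.60.
Claim 2 — $10211: deductible met; 20% of $10211 = $2042.20. That would push OOP to $5042.60, over the $4900 cap, so member pays $4900 − $3000.40 = $1899.60. Insurer: $10211 − $1899.60 = $8311.40.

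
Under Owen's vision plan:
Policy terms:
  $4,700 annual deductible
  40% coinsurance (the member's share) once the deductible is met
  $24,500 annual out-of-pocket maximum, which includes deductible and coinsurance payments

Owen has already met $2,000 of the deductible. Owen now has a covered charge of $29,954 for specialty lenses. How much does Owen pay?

$13,601.60

Remaining deductible: $4,700 − $2,000 = $2,700.
After the $2,700 deductible portion, $29,954 − $2,700 = $27,254 is subject to coinsurance.
Coinsurance: $27,254 × 40% = $10,901.60.
So the member owes $2,700 + $10,901.60 = $13,601.60 before any cap.
Cumulative spending $2,000 + $13,601.60 = $15,601.60 stays under the $24,500 maximum.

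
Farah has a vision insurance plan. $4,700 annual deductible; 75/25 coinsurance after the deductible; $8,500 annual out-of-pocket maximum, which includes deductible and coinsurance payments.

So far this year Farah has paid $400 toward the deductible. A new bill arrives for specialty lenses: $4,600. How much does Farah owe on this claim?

$4,375

$400 of the $4,700 deductible is already met, leaving $4,300.
That leaves $4,600 − $4,300 = $300 for coinsurance.
Member's 25% share of $300 is $75.
That puts the member's cost at $4,300 + $75 = $4,375 before any cap.
Cumulative spending $400 + $4,375 = $4,775 stays under the $8,500 maximum.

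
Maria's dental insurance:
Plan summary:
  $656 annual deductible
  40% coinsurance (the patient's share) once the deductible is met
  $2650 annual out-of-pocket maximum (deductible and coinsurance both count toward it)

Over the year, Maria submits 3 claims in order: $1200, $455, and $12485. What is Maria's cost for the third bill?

$1594.40

Bill 1, $1200: $656 to deductible, leaving $544; coinsurance $544 × 40% = $217.60. Patient pays $873.60; OOP now $873.60.
Bill 2, $455: deductible already satisfied, so patient's share is 40% × $455 = $182. Patient pays $182; OOP now $1055.60.
Bill 3, $12485: deductible met; 40% of $12485 = $4994. OOP would hit $6049.60 > $2650, so the cap limits the patient to $2650 − $1055.60 = $1594.40.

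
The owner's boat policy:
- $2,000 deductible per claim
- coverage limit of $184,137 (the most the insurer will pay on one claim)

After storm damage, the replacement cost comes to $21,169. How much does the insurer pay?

Less the $2,000 deductible: $21,169 − $2,000 = $19,169.
$19,169 ≤ $184,137, so the limit doesn't bind; insurer pays $19,169.

$19,169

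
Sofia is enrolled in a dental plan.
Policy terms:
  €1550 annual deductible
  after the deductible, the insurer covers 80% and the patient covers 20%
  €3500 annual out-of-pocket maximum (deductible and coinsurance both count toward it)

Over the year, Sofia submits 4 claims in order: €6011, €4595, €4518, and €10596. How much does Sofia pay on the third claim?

€138.80

Claim 1 — €6011: deductible takes €1550, €4461 remains; 20% of €4461 = €892.20. Patient owes €2442.20 (running OOP €2442.20).
Claim 2 — €4595: 20% coinsurance on €4595 = €919. Patient pays €919; OOP now €3361.20.
Claim 3 — €4518: deductible met; 20% of €4518 = €903.60. OOP would hit €4264.80 > €3500, so the cap limits the patient to €3500 − €3361.20 = €138.80.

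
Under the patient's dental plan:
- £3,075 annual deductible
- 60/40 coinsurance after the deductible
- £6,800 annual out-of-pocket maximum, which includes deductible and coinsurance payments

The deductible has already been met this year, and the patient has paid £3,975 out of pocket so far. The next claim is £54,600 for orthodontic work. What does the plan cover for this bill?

£51,775

With the deductible met, the entire £54,600 is subject to coinsurance.
Coinsurance: £54,600 × 40% = £21,840.
Year-to-date out-of-pocket would reach £3,975 + £21,840 = £25,815, above the £6,800 maximum, so the patient pays only £6,800 − £3,975 = £2,825.
The plan picks up £54,600 − £2,825 = £51,775.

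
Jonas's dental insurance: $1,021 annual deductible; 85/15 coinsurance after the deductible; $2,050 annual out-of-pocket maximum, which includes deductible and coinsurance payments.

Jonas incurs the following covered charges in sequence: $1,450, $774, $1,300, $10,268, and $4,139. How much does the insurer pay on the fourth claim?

$9,614.45

Claim 1 — $1,450: deductible takes $1,021, $429 remains; patient's 15% is $64.35. Patient owes $1,085.35 (running OOP $1,085.35). Insurer: $1,450 − $1,085.35 = $364.65.
Claim 2 — $774: deductible already satisfied, so patient's share is 15% × $774 = $116.10. Patient pays $116.10; OOP now $1,201.45. Plan pays $774 − $116.10 = $657.90.
Claim 3 — $1,300: 15% coinsurance on $1,300 = $195. Patient owes $195 (running OOP $1,396.45). Insurer: $1,300 − $195 = $1,105.
Claim 4 — $10,268: 15% coinsurance on $10,268 = $1,540.20. Adding that to $1,396.45 gives $2,936.65, past the $2,050 cap; patient pays only $2,050 − $1,396.45 = $653.55. Insurer: $10,268 − $653.55 = $9,614.45.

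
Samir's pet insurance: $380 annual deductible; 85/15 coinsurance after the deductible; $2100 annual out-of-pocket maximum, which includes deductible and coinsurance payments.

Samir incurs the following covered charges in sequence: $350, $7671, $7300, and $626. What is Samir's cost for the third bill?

$573.85

Bill 1, $350: fully absorbed by the deductible. Owner owes $350 (running OOP $350).
Bill 2, $7671: deductible takes $30, $7641 remains; 15% of $7641 = $1146.15. Cost to owner: $1176.15. OOP to date $1526.15.
Bill 3, $7300: deductible already satisfied, so owner's share is 15% × $7300 = $1095. That would push OOP to $2621.15, over the $2100 cap, so owner pays $2100 − $1526.15 = $573.85.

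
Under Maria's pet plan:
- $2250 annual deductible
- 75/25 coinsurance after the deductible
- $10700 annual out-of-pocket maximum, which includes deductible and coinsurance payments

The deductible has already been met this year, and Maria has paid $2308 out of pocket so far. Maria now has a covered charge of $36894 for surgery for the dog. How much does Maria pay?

The deductible is already satisfied, so the full bill goes to coinsurance.
Owner's 25% share of $36894 is $9223.50.
Adding $9223.50 to the $2308 already spent would give $11531.50, which exceeds the $10700 cap; the owner pays just $10700 − $2308 = $8392.

$8392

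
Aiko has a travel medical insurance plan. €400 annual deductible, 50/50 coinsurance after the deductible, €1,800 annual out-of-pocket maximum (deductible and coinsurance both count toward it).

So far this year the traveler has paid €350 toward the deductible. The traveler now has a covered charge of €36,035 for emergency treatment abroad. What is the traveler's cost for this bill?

Deductible still to meet: €400 − €350 = €50.
After the €50 deductible portion, €36,035 − €50 = €35,985 is subject to coinsurance.
50% of €35,985 = €17,992.50 falls to the traveler.
Traveler responsibility before any cap: €50 + €17,992.50 = €18,042.50.
That would bring total out-of-pocket to €18,392.50, past the €1,800 cap. The traveler is capped at €1,800 − €350 = €1,450 on this claim.

€1,450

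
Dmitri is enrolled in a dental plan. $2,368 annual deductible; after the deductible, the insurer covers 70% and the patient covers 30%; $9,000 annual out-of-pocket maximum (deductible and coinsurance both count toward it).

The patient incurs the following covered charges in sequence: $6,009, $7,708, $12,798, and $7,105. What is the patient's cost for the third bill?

$3,227.30

#1 ($6,009): $2,368 to deductible, leaving $3,641; patient's 30% is $1,092.30. Patient pays $3,460.30; OOP now $3,460.30.
#2 ($7,708): deductible met; 30% of $7,708 = $2,312.40. Patient owes $2,312.40 (running OOP $5,772.70).
#3 ($12,798): deductible already satisfied, so patient's share is 30% × $12,798 = $3,839.40. Adding that to $5,772.70 gives $9,612.10, past the $9,000 cap; patient pays only $9,000 − $5,772.70 = $3,227.30.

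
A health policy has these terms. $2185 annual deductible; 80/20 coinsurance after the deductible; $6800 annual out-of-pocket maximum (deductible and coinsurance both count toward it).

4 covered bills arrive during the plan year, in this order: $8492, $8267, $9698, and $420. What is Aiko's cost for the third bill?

#1 ($8492): $2185 finishes the deductible; $6307 goes to coinsurance; coinsurance $6307 × 20% = $1261.40. Patient pays $3446.40; OOP now $3446.40.
#2 ($8267): 20% coinsurance on $8267 = $1653.40. Cost to patient: $1653.40. OOP to date $5099.80.
#3 ($9698): 20% coinsurance on $9698 = $1939.60. Adding that to $5099.80 gives $7039.40, past the $6800 cap; patient pays only $6800 − $5099.80 = $1700.20.

$1700.20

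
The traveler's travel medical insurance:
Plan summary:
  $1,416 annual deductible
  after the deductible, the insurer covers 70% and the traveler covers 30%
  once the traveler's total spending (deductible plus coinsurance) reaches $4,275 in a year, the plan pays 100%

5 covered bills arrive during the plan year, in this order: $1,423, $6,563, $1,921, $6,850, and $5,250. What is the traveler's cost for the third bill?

#1 ($1,423): $1,416 finishes the deductible; $7 goes to coinsurance; coinsurance $7 × 30% = $2.10. Traveler pays $1,418.10; OOP now $1,418.10.
#2 ($6,563): deductible met; 30% of $6,563 = $1,968.90. Traveler pays $1,968.90; OOP now $3,387.
#3 ($1,921): 30% coinsurance on $1,921 = $576.30. Traveler pays $576.30; OOP now $3,963.30.

$576.30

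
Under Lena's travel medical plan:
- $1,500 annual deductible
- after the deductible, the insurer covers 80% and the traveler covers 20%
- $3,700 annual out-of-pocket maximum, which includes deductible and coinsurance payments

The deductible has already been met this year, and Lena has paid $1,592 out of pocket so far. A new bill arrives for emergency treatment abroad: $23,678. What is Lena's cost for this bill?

With the deductible met, the entire $23,678 is subject to coinsurance.
Coinsurance: $23,678 × 20% = $4,735.60.
Adding $4,735.60 to the $1,592 already spent would give $6,327.60, which exceeds the $3,700 cap; the traveler pays just $3,700 − $1,592 = $2,108.

$2,108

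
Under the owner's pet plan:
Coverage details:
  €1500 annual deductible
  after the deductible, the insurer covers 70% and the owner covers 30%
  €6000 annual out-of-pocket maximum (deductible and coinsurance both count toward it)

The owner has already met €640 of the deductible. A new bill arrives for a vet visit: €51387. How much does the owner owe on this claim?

€5360

Remaining deductible: €1500 − €640 = €860.
The remaining €50527 (= €51387 − €860) moves to coinsurance.
Coinsurance: €50527 × 30% = €15158.10.
So the owner owes €860 + €15158.10 = €16018.10 before any cap.
Adding €16018.10 to the €640 already spent would give €16658.10, which exceeds the €6000 cap; the owner pays just €6000 − €640 = €5360.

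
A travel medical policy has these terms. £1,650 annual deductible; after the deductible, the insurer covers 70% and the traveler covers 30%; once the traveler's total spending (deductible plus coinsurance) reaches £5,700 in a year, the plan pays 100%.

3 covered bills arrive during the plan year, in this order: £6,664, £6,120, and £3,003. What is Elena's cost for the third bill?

£709.80

Claim 1 (£6,664): £1,650 finishes the deductible; £5,014 goes to coinsurance; coinsurance £5,014 × 30% = £1,504.20. Traveler owes £3,154.20 (running OOP £3,154.20).
Claim 2 (£6,120): 30% coinsurance on £6,120 = £1,836. Traveler pays £1,836; OOP now £4,990.20.
Claim 3 (£3,003): deductible met; 30% of £3,003 = £900.90. That would push OOP to £5,891.10, over the £5,700 cap, so traveler pays £5,700 − £4,990.20 = £709.80.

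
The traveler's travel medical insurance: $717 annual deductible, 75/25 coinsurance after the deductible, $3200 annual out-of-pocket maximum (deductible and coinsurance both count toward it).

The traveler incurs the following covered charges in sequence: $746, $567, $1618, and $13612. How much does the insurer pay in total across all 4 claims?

$13343

#1 ($746): deductible takes $717, $29 remains; 25% of $29 = $7.25. Traveler owes $724.25 (running OOP $724.25). Insurer: $746 − $724.25 = $21.75.
#2 ($567): deductible met; 25% of $567 = $141.75. Cost to traveler: $141.75. OOP to date $866. Plan pays $567 − $141.75 = $425.25.
#3 ($1618): 25% coinsurance on $1618 = $404.50. Traveler owes $404.50 (running OOP $1270.50). Plan pays $1618 − $404.50 = $1213.50.
#4 ($13612): deductible met; 25% of $13612 = $3403. OOP would hit $4673.50 > $3200, so the cap limits the traveler to $3200 − $1270.50 = $1929.50. Plan pays $13612 − $1929.50 = $11682.50.
Insurer total = bills − traveler's total = $16543 − $3200 = $13343.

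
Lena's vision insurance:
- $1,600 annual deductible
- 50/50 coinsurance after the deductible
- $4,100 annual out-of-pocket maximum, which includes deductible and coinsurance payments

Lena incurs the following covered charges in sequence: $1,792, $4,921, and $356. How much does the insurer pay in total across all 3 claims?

$2,969

#1 ($1,792): $1,600 finishes the deductible; $192 goes to coinsurance; member's 50% is $96. Member owes $1,696 (running OOP $1,696). Insurer: $1,792 − $1,696 = $96.
#2 ($4,921): 50% coinsurance on $4,921 = $2,460.50. OOP would hit $4,156.50 > $4,100, so the cap limits the member to $4,100 − $1,696 = $2,404. Plan pays $4,921 − $2,404 = $2,517.
#3 ($356): 50% coinsurance on $356 = $178. OOP would hit $4,278 > $4,100, so the cap limits the member to $4,100 − $4,100 = $0. Plan pays $356 − $0 = $356.
Insurer total: $96 + $2,517 + $356 = $2,969.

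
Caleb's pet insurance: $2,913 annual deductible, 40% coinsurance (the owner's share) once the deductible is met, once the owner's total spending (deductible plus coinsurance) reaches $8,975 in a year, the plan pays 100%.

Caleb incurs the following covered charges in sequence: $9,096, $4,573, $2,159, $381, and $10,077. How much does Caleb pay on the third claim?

Claim 1 — $9,096: $2,913 to deductible, leaving $6,183; 40% of $6,183 = $2,473.20. Owner owes $5,386.20 (running OOP $5,386.20).
Claim 2 — $4,573: deductible met; 40% of $4,573 = $1,829.20. Owner owes $1,829.20 (running OOP $7,215.40).
Claim 3 — $2,159: 40% coinsurance on $2,159 = $863.60. Owner owes $863.60 (running OOP $8,079).

$863.60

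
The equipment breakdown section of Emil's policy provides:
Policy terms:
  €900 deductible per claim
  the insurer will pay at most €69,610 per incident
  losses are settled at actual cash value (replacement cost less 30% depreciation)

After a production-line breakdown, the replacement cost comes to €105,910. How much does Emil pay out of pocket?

€36,300

Depreciate 30%: the covered value is €105,910 × 0.7 = €74,137.
After the deductible, €74,137 − €900 = €73,237 remains.
€73,237 exceeds the €69,610 limit, so the insurer pays the limit: €69,610.
The business owner bears the rest of the original loss: €105,910 − €69,610 = €36,300.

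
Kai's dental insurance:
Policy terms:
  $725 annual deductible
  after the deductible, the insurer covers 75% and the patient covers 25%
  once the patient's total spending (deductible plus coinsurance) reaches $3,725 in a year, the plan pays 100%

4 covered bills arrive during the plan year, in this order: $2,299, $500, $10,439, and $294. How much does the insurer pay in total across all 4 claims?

#1 ($2,299): $725 finishes the deductible; $1,574 goes to coinsurance; coinsurance $1,574 × 25% = $393.50. Patient pays $1,118.50; OOP now $1,118.50. Plan pays $2,299 − $1,118.50 = $1,180.50.
#2 ($500): 25% coinsurance on $500 = $125. Cost to patient: $125. OOP to date $1,243.50. Plan pays $500 − $125 = $375.
#3 ($10,439): 25% coinsurance on $10,439 = $2,609.75. Adding that to $1,243.50 gives $3,853.25, past the $3,725 cap; patient pays only $3,725 − $1,243.50 = $2,481.50. Insurer: $10,439 − $2,481.50 = $7,957.50.
#4 ($294): deductible already satisfied, so patient's share is 25% × $294 = $73.50. Adding that to $3,725 gives $3,798.50, past the $3,725 cap; patient pays only $3,725 − $3,725 = $0. Insurer: $294 − $0 = $294.
Insurer total = bills − patient's total = $13,532 − $3,725 = $9,807.

$9,807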